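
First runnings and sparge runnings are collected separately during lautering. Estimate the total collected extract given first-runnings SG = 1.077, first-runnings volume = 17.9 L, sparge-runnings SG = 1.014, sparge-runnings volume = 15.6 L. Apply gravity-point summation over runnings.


total = Σ (SG_i − 1)·1000·V_i
first = (1.077 − 1)·1000·17.9 = 1378.3000
sparge = (1.014 − 1)·1000·15.6 = 218.4000
total = 1378.3000 + 218.4000

1596.7000 gravity·L


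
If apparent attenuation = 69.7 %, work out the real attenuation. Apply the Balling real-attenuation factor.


RA = AA · 0.8192
RA = 69.7 · 0.8192

57.0982 %


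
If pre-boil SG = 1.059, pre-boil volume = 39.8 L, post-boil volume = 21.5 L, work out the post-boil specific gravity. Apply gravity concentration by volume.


SG_post = 1 + (SG_pre − 1)·V_pre/V_post
pts_pre = (1.059 − 1)·1000 = 59.0000
pts_post = 59.0000·39.8/21.5 = 109.2186
SG_post = 1 + 109.2186/1000

1.1092


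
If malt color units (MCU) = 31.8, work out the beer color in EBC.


SRM = 1.4922·MCU^0.6859;  EBC = SRM·1.97
SRM = 1.4922·31.8^0.6859 = 16.0082
EBC = 16.0082·1.97

31.5361 EBC


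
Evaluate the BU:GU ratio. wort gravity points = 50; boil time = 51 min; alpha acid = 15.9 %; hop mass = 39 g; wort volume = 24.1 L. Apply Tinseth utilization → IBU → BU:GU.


U = 1.65·0.000125^(GP/1000)·(1−e^(−0.04t))/4.15;  IBU = (α/100)·m·U·1000/V;  BU:GU = IBU/GP
U = 1.65·0.000125^(50/1000)·(1−e^(−0.04·51))/4.15 = 0.2207
IBU = (15.9/100)·39·0.2207·1000/24.1 = 56.7847
BU:GU = 56.7847/50

1.1357


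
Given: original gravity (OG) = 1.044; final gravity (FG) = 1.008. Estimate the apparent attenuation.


AA = (OG − FG)/(OG − 1) · 100
AA = (1.044 − 1.008)/(1.044 − 1) · 100

81.8182 %


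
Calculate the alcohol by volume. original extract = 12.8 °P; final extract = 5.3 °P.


SG = 259/(259 − P);  ABV = (OG − FG)·131.25
OG = 259/(259 − 12.8) = 1.0520
FG = 259/(259 − 5.3) = 1.0209
ABV = (1.0520 − 1.0209)·131.25

4.0818 % ABV


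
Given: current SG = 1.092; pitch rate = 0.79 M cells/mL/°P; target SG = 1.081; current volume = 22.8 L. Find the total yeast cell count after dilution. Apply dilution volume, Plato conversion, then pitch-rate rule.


V_w = V·((SG_c−1)/(SG_t−1)−1);  °P = 259 − 259/SG_t;  cells = rate·(V+V_w)·°P
V_w = 22.8·((1.092−1)/(1.081−1)−1) = 3.0963
V_final = 22.8 + 3.0963 = 25.8963
°P = 259 − 259/1.081 = 19.4070
cells = 0.79·25.8963·19.4070

397.0305 billion cells


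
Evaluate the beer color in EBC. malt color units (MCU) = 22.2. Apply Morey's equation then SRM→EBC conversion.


SRM = 1.4922·MCU^0.6859;  EBC = SRM·1.97
SRM = 1.4922·22.2^0.6859 = 12.5110
EBC = 12.5110·1.97

24.6466 EBC


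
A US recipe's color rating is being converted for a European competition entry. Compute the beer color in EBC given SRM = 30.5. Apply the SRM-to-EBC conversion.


EBC = SRM · 1.97
EBC = 30.5 · 1.97

60.0850 EBC


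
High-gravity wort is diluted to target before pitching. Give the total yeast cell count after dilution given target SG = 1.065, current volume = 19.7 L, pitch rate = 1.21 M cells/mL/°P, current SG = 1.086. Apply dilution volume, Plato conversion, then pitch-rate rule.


V_w = V·((SG_c−1)/(SG_t−1)−1);  °P = 259 − 259/SG_t;  cells = rate·(V+V_w)·°P
V_w = 19.7·((1.086−1)/(1.065−1)−1) = 6.3646
V_final = 19.7 + 6.3646 = 26.0646
°P = 259 − 259/1.065 = 15.8075
cells = 1.21·26.0646·15.8075

498.5402 billion cells


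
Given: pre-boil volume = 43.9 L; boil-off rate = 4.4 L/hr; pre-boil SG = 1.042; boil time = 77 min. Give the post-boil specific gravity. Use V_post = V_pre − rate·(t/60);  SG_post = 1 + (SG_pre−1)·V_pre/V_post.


V_post = 43.9 − 4.4·(77/60) = 38.2533
SG_post = 1 + (1.042 − 1)·43.9/38.2533

1.0482


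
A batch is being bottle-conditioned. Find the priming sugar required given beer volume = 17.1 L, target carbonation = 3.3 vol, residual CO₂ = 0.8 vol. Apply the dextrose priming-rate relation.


sugar = (target − residual)·4.0·V
sugar = (3.3 − 0.8)·4.0·17.1

171.0000 g


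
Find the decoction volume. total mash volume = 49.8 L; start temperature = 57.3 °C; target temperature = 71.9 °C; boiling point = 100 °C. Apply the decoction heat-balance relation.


V_dec = V_total·(T_target − T_start)/(T_boil − T_start)
V_dec = 49.8·(71.9 − 57.3)/(100 − 57.3)

17.0276 L


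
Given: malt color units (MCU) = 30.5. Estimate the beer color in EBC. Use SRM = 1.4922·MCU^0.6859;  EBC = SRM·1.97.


SRM = 1.4922·30.5^0.6859 = 15.5564
EBC = 15.5564·1.97

30.6461 EBC


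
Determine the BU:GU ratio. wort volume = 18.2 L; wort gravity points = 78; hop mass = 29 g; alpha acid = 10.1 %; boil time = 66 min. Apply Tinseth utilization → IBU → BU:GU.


U = 1.65·0.000125^(GP/1000)·(1−e^(−0.04t))/4.15;  IBU = (α/100)·m·U·1000/V;  BU:GU = IBU/GP
U = 1.65·0.000125^(78/1000)·(1−e^(−0.04·66))/4.15 = 0.1832
IBU = (10.1/100)·29·0.1832·1000/18.2 = 29.4774
BU:GU = 29.4774/78

0.3779


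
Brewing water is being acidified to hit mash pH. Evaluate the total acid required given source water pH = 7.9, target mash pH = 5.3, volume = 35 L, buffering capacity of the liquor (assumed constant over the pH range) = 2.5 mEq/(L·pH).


acid = buffering capacity · (pH_source − pH_target) · V
acid = 2.5 · (7.9 − 5.3) · 35

227.5000 mEq


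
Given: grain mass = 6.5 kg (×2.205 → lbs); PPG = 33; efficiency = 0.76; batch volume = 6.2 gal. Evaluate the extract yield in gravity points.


points = lbs × PPG × eff / vol
lbs = 6.5 × 2.205 = 14.3325
points = 14.3325 × 33 × 0.76 / 6.2

57.9773 points


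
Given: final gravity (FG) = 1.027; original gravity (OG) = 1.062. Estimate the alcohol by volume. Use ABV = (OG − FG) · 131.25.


ABV = (1.062 − 1.027) · 131.25

4.5938 % ABV


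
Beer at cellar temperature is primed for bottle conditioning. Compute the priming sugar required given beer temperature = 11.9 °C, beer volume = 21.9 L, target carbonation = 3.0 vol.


residual = 14.695·(0.01821 + 0.09011·e^(−0.04·T));  sugar = (target − residual)·4.0·V
residual = 14.695·(0.01821 + 0.09011·e^(−0.04·11.9)) = 1.0903
sugar = (3.0 − 1.0903)·4.0·21.9

167.2939 g


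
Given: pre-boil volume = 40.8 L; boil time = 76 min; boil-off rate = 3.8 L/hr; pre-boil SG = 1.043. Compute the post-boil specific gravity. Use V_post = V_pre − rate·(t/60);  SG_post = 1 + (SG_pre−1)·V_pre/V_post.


V_post = 40.8 − 3.8·(76/60) = 35.9867
SG_post = 1 + (1.043 − 1)·40.8/35.9867

1.0488


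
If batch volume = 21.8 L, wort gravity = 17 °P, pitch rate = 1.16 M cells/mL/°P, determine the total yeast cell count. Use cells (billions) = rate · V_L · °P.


cells = 1.16 · 21.8 · 17

429.8960 billion cells


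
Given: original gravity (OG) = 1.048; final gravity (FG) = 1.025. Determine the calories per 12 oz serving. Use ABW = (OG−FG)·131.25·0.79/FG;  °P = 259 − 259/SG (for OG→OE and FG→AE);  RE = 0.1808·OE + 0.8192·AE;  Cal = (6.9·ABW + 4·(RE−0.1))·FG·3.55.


ABW = (1.048 − 1.025)·131.25·0.79/1.025 = 2.3266
OE = 259 − 259/1.048 = 11.8626 °P
AE = 259 − 259/1.025 = 6.3171 °P
RE = 0.1808·11.8626 + 0.8192·6.3171 = 7.3197 °P
Cal = (6.9·2.3266 + 4·(7.3197−0.1))·1.025·3.55

163.4988 kcal


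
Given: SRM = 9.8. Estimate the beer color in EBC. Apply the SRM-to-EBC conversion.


EBC = SRM · 1.97
EBC = 9.8 · 1.97

19.3060 EBC


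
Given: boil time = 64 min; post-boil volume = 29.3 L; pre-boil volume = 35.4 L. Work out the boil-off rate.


rate = (V_pre − V_post) / (t_min/60)
rate = (35.4 − 29.3) / (64/60)

5.7187 L/hr


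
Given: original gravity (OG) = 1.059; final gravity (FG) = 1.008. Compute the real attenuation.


AA = (OG−FG)/(OG−1)·100;  RA = AA·0.8192
AA = (1.059 − 1.008)/(1.059 − 1)·100 = 86.4407
RA = 86.4407·0.8192

70.8122 %


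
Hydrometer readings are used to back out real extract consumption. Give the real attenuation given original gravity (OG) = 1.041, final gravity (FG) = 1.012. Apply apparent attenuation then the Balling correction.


AA = (OG−FG)/(OG−1)·100;  RA = AA·0.8192
AA = (1.041 − 1.012)/(1.041 − 1)·100 = 70.7317
RA = 70.7317·0.8192

57.9434 %


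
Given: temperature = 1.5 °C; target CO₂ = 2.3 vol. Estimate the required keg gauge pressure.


psi = vols/(0.01821 + 0.09011·e^(−0.04·T)) − 14.695
psi = 2.3/(0.01821 + 0.09011·e^(−0.04·1.5)) − 14.695

7.6194 psi


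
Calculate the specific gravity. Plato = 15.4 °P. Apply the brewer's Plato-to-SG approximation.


SG = 259/(259 − P)
SG = 259/(259 − 15.4)

1.0632


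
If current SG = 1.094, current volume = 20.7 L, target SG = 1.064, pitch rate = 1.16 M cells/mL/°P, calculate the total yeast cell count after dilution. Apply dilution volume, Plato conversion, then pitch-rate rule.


V_w = V·((SG_c−1)/(SG_t−1)−1);  °P = 259 − 259/SG_t;  cells = rate·(V+V_w)·°P
V_w = 20.7·((1.094−1)/(1.064−1)−1) = 9.7031
V_final = 20.7 + 9.7031 = 30.4031
°P = 259 − 259/1.064 = 15.5789
cells = 1.16·30.4031·15.5789

549.4325 billion cells


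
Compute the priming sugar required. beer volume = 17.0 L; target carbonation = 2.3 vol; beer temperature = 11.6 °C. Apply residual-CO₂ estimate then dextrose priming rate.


residual = 14.695·(0.01821 + 0.09011·e^(−0.04·T));  sugar = (target − residual)·4.0·V
residual = 14.695·(0.01821 + 0.09011·e^(−0.04·11.6)) = 1.1002
sugar = (2.3 − 1.1002)·4.0·17.0

81.5875 g


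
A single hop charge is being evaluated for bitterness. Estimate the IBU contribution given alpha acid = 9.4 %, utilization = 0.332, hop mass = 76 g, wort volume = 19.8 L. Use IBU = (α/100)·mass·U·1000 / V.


IBU = (9.4/100)·76·0.332·1000 / 19.8

119.7883 IBU


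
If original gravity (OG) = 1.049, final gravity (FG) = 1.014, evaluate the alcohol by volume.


ABV = (OG − FG) · 131.25
ABV = (1.049 − 1.014) · 131.25

4.5937 % ABV


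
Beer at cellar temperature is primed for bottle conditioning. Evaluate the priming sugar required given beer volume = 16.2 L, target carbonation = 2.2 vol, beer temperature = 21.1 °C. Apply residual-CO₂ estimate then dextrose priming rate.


residual = 14.695·(0.01821 + 0.09011·e^(−0.04·T));  sugar = (target − residual)·4.0·V
residual = 14.695·(0.01821 + 0.09011·e^(−0.04·21.1)) = 0.8370
sugar = (2.2 − 0.8370)·4.0·16.2

88.3243 g


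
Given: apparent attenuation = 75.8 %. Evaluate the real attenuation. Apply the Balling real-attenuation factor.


RA = AA · 0.8192
RA = 75.8 · 0.8192

62.0954 %


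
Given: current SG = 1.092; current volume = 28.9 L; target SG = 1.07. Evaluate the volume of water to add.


V_water = V·((SG_curr − 1)/(SG_target − 1) − 1)
V_water = 28.9·((1.092 − 1)/(1.07 − 1) − 1)

9.0829 L


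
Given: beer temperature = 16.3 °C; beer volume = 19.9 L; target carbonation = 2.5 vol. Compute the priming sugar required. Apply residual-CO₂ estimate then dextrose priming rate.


residual = 14.695·(0.01821 + 0.09011·e^(−0.04·T));  sugar = (target − residual)·4.0·V
residual = 14.695·(0.01821 + 0.09011·e^(−0.04·16.3)) = 0.9575
sugar = (2.5 − 0.9575)·4.0·19.9

122.7838 g


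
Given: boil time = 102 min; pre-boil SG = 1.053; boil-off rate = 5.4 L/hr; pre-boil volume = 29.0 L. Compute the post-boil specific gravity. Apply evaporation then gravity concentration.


V_post = V_pre − rate·(t/60);  SG_post = 1 + (SG_pre−1)·V_pre/V_post
V_post = 29.0 − 5.4·(102/60) = 19.8200
SG_post = 1 + (1.053 − 1)·29.0/19.8200

1.0775


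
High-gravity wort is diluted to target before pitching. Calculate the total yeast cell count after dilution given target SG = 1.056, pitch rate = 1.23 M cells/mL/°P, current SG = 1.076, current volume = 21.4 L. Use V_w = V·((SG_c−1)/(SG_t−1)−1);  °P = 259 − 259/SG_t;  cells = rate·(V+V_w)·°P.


V_w = 21.4·((1.076−1)/(1.056−1)−1) = 7.6429
V_final = 21.4 + 7.6429 = 29.0429
°P = 259 − 259/1.056 = 13.7348
cells = 1.23·29.0429·13.7348

490.6461 billion cells


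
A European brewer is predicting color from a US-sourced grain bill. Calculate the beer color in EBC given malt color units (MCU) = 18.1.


SRM = 1.4922·MCU^0.6859;  EBC = SRM·1.97
SRM = 1.4922·18.1^0.6859 = 10.8760
EBC = 10.8760·1.97

21.4257 EBC


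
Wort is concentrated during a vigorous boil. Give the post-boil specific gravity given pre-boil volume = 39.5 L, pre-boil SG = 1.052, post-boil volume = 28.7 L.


SG_post = 1 + (SG_pre − 1)·V_pre/V_post
pts_pre = (1.052 − 1)·1000 = 52.0000
pts_post = 52.0000·39.5/28.7 = 71.5679
SG_post = 1 + 71.5679/1000

1.0716


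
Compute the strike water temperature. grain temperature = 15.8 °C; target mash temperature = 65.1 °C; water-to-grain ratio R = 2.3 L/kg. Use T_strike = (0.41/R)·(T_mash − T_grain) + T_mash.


T_strike = (0.41/2.3)·(65.1 − 15.8) + 65.1

73.8883 °C


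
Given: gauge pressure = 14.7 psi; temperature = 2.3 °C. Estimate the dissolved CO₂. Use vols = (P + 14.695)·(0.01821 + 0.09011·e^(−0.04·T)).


vols = (14.7 + 14.695)·(0.01821 + 0.09011·e^(−0.04·2.3))

2.9513 volumes


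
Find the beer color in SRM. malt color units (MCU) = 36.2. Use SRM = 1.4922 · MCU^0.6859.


SRM = 1.4922 · 36.2^0.6859

17.4963 SRM


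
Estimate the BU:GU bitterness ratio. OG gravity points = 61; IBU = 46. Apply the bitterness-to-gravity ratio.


BU:GU = IBU / OG_points
BU:GU = 46 / 61

0.7541


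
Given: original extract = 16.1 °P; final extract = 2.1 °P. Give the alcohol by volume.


SG = 259/(259 − P);  ABV = (OG − FG)·131.25
OG = 259/(259 − 16.1) = 1.0663
FG = 259/(259 − 2.1) = 1.0082
ABV = (1.0663 − 1.0082)·131.25

7.6267 % ABV


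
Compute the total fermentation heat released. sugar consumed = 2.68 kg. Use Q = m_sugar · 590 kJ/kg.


Q = 2.68 · 590

1581.2000 kJ


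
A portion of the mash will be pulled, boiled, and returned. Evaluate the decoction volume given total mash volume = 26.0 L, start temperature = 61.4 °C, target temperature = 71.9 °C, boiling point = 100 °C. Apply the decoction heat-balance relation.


V_dec = V_total·(T_target − T_start)/(T_boil − T_start)
V_dec = 26.0·(71.9 − 61.4)/(100 − 61.4)

7.0725 L


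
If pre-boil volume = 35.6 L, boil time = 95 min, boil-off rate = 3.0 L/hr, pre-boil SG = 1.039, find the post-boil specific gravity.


V_post = V_pre − rate·(t/60);  SG_post = 1 + (SG_pre−1)·V_pre/V_post
V_post = 35.6 − 3.0·(95/60) = 30.8500
SG_post = 1 + (1.039 − 1)·35.6/30.8500

1.0450


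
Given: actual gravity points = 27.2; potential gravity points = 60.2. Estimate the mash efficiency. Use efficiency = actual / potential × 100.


efficiency = 27.2 / 60.2 × 100

45.1827 %


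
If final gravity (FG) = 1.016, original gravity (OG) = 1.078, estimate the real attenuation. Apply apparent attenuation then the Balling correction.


AA = (OG−FG)/(OG−1)·100;  RA = AA·0.8192
AA = (1.078 − 1.016)/(1.078 − 1)·100 = 79.4872
RA = 79.4872·0.8192

65.1159 %


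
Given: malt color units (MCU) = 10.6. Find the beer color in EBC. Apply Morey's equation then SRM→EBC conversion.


SRM = 1.4922·MCU^0.6859;  EBC = SRM·1.97
SRM = 1.4922·10.6^0.6859 = 7.5350
EBC = 7.5350·1.97

14.8440 EBC


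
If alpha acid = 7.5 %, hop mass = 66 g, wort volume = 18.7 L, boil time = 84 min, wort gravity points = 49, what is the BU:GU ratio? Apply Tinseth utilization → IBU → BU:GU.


U = 1.65·0.000125^(GP/1000)·(1−e^(−0.04t))/4.15;  IBU = (α/100)·m·U·1000/V;  BU:GU = IBU/GP
U = 1.65·0.000125^(49/1000)·(1−e^(−0.04·84))/4.15 = 0.2471
IBU = (7.5/100)·66·0.2471·1000/18.7 = 65.4025
BU:GU = 65.4025/49

1.3347


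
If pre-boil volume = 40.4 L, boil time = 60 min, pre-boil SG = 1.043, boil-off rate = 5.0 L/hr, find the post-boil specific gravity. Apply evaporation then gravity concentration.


V_post = V_pre − rate·(t/60);  SG_post = 1 + (SG_pre−1)·V_pre/V_post
V_post = 40.4 − 5.0·(60/60) = 35.4000
SG_post = 1 + (1.043 − 1)·40.4/35.4000

1.0491


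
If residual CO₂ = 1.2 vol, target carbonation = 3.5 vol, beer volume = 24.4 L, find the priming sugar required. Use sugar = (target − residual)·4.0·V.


sugar = (3.5 − 1.2)·4.0·24.4

224.4800 g


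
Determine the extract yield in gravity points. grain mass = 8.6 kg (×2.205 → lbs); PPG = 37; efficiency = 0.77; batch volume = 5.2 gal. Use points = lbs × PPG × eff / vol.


lbs = 8.6 × 2.205 = 18.9630
points = 18.9630 × 37 × 0.77 / 5.2

103.8954 points


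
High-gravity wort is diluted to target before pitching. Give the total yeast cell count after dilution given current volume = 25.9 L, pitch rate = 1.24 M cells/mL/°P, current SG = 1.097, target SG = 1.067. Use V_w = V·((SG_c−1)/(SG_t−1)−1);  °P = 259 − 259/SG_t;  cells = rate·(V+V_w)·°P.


V_w = 25.9·((1.097−1)/(1.067−1)−1) = 11.5970
V_final = 25.9 + 11.5970 = 37.4970
°P = 259 − 259/1.067 = 16.2634
cells = 1.24·37.4970·16.2634

756.1858 billion cells


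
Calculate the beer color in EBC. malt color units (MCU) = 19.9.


SRM = 1.4922·MCU^0.6859;  EBC = SRM·1.97
SRM = 1.4922·19.9^0.6859 = 11.6067
EBC = 11.6067·1.97

22.8653 EBC


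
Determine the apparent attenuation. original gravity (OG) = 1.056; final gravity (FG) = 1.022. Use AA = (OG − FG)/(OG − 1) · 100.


AA = (1.056 − 1.022)/(1.056 − 1) · 100

60.7143 %


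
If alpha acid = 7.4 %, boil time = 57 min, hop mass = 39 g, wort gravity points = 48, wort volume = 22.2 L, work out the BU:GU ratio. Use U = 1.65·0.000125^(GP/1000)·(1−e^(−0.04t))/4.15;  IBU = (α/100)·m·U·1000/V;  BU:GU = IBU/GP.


U = 1.65·0.000125^(48/1000)·(1−e^(−0.04·57))/4.15 = 0.2319
IBU = (7.4/100)·39·0.2319·1000/22.2 = 30.1418
BU:GU = 30.1418/48

0.6280


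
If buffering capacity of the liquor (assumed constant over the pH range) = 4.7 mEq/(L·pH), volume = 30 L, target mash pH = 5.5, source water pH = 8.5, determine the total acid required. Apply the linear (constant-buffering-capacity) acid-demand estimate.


acid = buffering capacity · (pH_source − pH_target) · V
acid = 4.7 · (8.5 − 5.5) · 30

423.0000 mEq


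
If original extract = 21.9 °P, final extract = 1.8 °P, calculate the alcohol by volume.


SG = 259/(259 − P);  ABV = (OG − FG)·131.25
OG = 259/(259 − 21.9) = 1.0924
FG = 259/(259 − 1.8) = 1.0070
ABV = (1.0924 − 1.0070)·131.25

11.2045 % ABV


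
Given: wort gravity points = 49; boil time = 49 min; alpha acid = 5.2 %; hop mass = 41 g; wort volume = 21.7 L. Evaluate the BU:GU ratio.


U = 1.65·0.000125^(GP/1000)·(1−e^(−0.04t))/4.15;  IBU = (α/100)·m·U·1000/V;  BU:GU = IBU/GP
U = 1.65·0.000125^(49/1000)·(1−e^(−0.04·49))/4.15 = 0.2199
IBU = (5.2/100)·41·0.2199·1000/21.7 = 21.6061
BU:GU = 21.6061/49

0.4409


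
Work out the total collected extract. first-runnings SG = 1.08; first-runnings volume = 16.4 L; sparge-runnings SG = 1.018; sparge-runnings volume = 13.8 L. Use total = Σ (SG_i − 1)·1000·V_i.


first = (1.08 − 1)·1000·16.4 = 1312.0000
sparge = (1.018 − 1)·1000·13.8 = 248.4000
total = 1312.0000 + 248.4000

1560.4000 gravity·L


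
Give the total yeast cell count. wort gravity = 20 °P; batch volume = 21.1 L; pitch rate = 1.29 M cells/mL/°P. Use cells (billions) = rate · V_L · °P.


cells = 1.29 · 21.1 · 20

544.3800 billion cells


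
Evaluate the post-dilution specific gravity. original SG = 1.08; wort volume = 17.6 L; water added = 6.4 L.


SG_new = 1 + (SG_old − 1)·V_old/(V_old + V_water)
pts = (1.08 − 1)·1000·17.6/(17.6 + 6.4) = 58.6667
SG_new = 1 + 58.6667/1000

1.0587


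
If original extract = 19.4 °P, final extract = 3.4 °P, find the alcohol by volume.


SG = 259/(259 − P);  ABV = (OG − FG)·131.25
OG = 259/(259 − 19.4) = 1.0810
FG = 259/(259 − 3.4) = 1.0133
ABV = (1.0810 − 1.0133)·131.25

8.8812 % ABV


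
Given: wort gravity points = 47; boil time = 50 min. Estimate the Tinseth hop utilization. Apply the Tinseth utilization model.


U = 1.65·0.000125^(GP/1000) · (1 − e^(−0.04·t))/4.15
bigness = 1.65·0.000125^(47/1000) = 1.0815
boil_factor = (1 − e^(−0.04·50))/4.15 = 0.2084
U = 1.0815 · 0.2084

0.2253


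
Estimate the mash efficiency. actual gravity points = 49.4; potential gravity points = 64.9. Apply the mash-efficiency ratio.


efficiency = actual / potential × 100
efficiency = 49.4 / 64.9 × 100

76.1171 %


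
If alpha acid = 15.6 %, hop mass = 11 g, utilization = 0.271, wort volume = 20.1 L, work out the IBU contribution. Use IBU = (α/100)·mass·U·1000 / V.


IBU = (15.6/100)·11·0.271·1000 / 20.1

23.1361 IBU


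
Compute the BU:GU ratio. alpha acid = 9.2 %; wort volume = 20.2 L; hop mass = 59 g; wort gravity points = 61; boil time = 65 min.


U = 1.65·0.000125^(GP/1000)·(1−e^(−0.04t))/4.15;  IBU = (α/100)·m·U·1000/V;  BU:GU = IBU/GP
U = 1.65·0.000125^(61/1000)·(1−e^(−0.04·65))/4.15 = 0.2127
IBU = (9.2/100)·59·0.2127·1000/20.2 = 57.1635
BU:GU = 57.1635/61

0.9371


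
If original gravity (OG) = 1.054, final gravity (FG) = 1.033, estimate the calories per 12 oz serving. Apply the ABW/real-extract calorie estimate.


ABW = (OG−FG)·131.25·0.79/FG;  °P = 259 − 259/SG (for OG→OE and FG→AE);  RE = 0.1808·OE + 0.8192·AE;  Cal = (6.9·ABW + 4·(RE−0.1))·FG·3.55
ABW = (1.054 − 1.033)·131.25·0.79/1.033 = 2.1079
OE = 259 − 259/1.054 = 13.2694 °P
AE = 259 − 259/1.033 = 8.2740 °P
RE = 0.1808·13.2694 + 0.8192·8.2740 = 9.1771 °P
Cal = (6.9·2.1079 + 4·(9.1771−0.1))·1.033·3.55

186.4853 kcal


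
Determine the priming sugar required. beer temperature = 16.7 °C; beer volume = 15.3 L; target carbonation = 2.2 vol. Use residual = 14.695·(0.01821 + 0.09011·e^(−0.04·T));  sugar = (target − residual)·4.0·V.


residual = 14.695·(0.01821 + 0.09011·e^(−0.04·16.7)) = 0.9465
sugar = (2.2 − 0.9465)·4.0·15.3

76.7118 g


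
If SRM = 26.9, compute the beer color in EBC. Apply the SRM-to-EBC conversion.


EBC = SRM · 1.97
EBC = 26.9 · 1.97

52.9930 EBC


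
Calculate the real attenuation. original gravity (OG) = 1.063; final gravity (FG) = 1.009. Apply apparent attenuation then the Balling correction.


AA = (OG−FG)/(OG−1)·100;  RA = AA·0.8192
AA = (1.063 − 1.009)/(1.063 − 1)·100 = 85.7143
RA = 85.7143·0.8192

70.2171 %


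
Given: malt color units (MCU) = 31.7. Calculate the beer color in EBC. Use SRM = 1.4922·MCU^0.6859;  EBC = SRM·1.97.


SRM = 1.4922·31.7^0.6859 = 15.9736
EBC = 15.9736·1.97

31.4680 EBC


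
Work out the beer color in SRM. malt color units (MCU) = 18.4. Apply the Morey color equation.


SRM = 1.4922 · MCU^0.6859
SRM = 1.4922 · 18.4^0.6859

10.9993 SRM


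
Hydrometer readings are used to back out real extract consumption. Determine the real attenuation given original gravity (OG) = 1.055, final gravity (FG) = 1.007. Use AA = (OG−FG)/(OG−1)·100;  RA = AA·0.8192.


AA = (1.055 − 1.007)/(1.055 − 1)·100 = 87.2727
RA = 87.2727·0.8192

71.4938 %


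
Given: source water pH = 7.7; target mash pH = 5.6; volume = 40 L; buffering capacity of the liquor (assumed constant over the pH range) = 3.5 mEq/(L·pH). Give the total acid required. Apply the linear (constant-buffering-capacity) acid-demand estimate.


acid = buffering capacity · (pH_source − pH_target) · V
acid = 3.5 · (7.7 − 5.6) · 40

294.0000 mEq


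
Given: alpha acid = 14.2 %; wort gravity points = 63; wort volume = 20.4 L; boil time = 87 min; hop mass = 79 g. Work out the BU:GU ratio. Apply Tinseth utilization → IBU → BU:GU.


U = 1.65·0.000125^(GP/1000)·(1−e^(−0.04t))/4.15;  IBU = (α/100)·m·U·1000/V;  BU:GU = IBU/GP
U = 1.65·0.000125^(63/1000)·(1−e^(−0.04·87))/4.15 = 0.2188
IBU = (14.2/100)·79·0.2188·1000/20.4 = 120.2919
BU:GU = 120.2919/63

1.9094


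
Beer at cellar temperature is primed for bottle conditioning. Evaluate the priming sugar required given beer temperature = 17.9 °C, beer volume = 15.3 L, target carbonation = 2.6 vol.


residual = 14.695·(0.01821 + 0.09011·e^(−0.04·T));  sugar = (target − residual)·4.0·V
residual = 14.695·(0.01821 + 0.09011·e^(−0.04·17.9)) = 0.9147
sugar = (2.6 − 0.9147)·4.0·15.3

103.1391 g


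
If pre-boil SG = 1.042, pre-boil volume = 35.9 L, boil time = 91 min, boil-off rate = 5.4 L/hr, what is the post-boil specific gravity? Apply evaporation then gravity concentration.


V_post = V_pre − rate·(t/60);  SG_post = 1 + (SG_pre−1)·V_pre/V_post
V_post = 35.9 − 5.4·(91/60) = 27.7100
SG_post = 1 + (1.042 − 1)·35.9/27.7100

1.0544


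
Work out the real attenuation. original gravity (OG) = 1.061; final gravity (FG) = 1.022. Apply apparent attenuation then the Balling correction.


AA = (OG−FG)/(OG−1)·100;  RA = AA·0.8192
AA = (1.061 − 1.022)/(1.061 − 1)·100 = 63.9344
RA = 63.9344·0.8192

52.3751 %


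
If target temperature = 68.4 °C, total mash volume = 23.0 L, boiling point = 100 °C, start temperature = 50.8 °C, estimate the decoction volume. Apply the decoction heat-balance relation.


V_dec = V_total·(T_target − T_start)/(T_boil − T_start)
V_dec = 23.0·(68.4 − 50.8)/(100 − 50.8)

8.2276 L


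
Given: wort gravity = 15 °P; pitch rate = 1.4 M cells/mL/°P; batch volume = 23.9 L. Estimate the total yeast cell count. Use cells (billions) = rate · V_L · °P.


cells = 1.4 · 23.9 · 15

501.9000 billion cells


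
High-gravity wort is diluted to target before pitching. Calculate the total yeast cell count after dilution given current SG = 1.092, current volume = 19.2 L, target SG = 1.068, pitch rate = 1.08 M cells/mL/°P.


V_w = V·((SG_c−1)/(SG_t−1)−1);  °P = 259 − 259/SG_t;  cells = rate·(V+V_w)·°P
V_w = 19.2·((1.092−1)/(1.068−1)−1) = 6.7765
V_final = 19.2 + 6.7765 = 25.9765
°P = 259 − 259/1.068 = 16.4906
cells = 1.08·25.9765·16.4906

462.6380 billion cells


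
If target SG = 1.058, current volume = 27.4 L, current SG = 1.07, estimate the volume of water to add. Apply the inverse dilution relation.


V_water = V·((SG_curr − 1)/(SG_target − 1) − 1)
V_water = 27.4·((1.07 − 1)/(1.058 − 1) − 1)

5.6690 L


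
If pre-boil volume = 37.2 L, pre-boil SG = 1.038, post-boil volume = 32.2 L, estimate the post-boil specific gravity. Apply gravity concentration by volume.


SG_post = 1 + (SG_pre − 1)·V_pre/V_post
pts_pre = (1.038 − 1)·1000 = 38.0000
pts_post = 38.0000·37.2/32.2 = 43.9006
SG_post = 1 + 43.9006/1000

1.0439


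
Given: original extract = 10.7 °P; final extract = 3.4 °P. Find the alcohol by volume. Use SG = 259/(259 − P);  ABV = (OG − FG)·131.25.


OG = 259/(259 − 10.7) = 1.0431
FG = 259/(259 − 3.4) = 1.0133
ABV = (1.0431 − 1.0133)·131.25

3.9101 % ABV


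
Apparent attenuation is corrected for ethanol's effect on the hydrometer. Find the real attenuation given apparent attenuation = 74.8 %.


RA = AA · 0.8192
RA = 74.8 · 0.8192

61.2762 %


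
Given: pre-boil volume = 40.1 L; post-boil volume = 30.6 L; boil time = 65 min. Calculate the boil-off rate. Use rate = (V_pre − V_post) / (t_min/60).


rate = (40.1 − 30.6) / (65/60)

8.7692 L/hr


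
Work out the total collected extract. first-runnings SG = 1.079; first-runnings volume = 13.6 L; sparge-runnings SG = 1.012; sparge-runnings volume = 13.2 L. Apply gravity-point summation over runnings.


total = Σ (SG_i − 1)·1000·V_i
first = (1.079 − 1)·1000·13.6 = 1074.4000
sparge = (1.012 − 1)·1000·13.2 = 158.4000
total = 1074.4000 + 158.4000

1232.8000 gravity·L


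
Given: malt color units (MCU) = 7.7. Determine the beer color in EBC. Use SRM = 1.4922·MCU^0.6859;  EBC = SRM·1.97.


SRM = 1.4922·7.7^0.6859 = 6.0516
EBC = 6.0516·1.97

11.9217 EBC


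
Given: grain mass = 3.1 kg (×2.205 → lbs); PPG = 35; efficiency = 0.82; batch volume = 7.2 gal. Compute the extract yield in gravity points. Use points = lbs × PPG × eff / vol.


lbs = 3.1 × 2.205 = 6.8355
points = 6.8355 × 35 × 0.82 / 7.2

27.2471 points


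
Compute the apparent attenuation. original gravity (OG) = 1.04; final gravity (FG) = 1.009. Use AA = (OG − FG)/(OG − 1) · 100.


AA = (1.04 − 1.009)/(1.04 − 1) · 100

77.5000 %


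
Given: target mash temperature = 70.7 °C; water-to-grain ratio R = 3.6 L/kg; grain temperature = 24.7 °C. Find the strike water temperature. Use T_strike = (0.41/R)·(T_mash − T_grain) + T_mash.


T_strike = (0.41/3.6)·(70.7 − 24.7) + 70.7

75.9389 °C


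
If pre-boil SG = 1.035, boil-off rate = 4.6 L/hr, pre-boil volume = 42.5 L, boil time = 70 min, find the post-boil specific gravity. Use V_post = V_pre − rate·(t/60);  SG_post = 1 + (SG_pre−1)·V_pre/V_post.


V_post = 42.5 − 4.6·(70/60) = 37.1333
SG_post = 1 + (1.035 − 1)·42.5/37.1333

1.0401


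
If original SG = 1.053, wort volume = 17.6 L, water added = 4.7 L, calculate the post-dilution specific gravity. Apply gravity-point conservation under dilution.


SG_new = 1 + (SG_old − 1)·V_old/(V_old + V_water)
pts = (1.053 − 1)·1000·17.6/(17.6 + 4.7) = 41.8296
SG_new = 1 + 41.8296/1000

1.0418


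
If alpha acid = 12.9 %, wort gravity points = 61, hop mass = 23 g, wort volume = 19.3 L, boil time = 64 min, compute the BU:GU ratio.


U = 1.65·0.000125^(GP/1000)·(1−e^(−0.04t))/4.15;  IBU = (α/100)·m·U·1000/V;  BU:GU = IBU/GP
U = 1.65·0.000125^(61/1000)·(1−e^(−0.04·64))/4.15 = 0.2120
IBU = (12.9/100)·23·0.2120·1000/19.3 = 32.5961
BU:GU = 32.5961/61

0.5344


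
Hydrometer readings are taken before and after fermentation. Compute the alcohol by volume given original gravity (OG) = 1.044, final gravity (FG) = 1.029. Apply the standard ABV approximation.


ABV = (OG − FG) · 131.25
ABV = (1.044 − 1.029) · 131.25

1.9688 % ABV


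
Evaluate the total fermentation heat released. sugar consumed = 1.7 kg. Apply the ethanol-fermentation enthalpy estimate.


Q = m_sugar · 590 kJ/kg
Q = 1.7 · 590

1003.0000 kJ


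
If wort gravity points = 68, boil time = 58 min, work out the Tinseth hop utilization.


U = 1.65·0.000125^(GP/1000) · (1 − e^(−0.04·t))/4.15
bigness = 1.65·0.000125^(68/1000) = 0.8955
boil_factor = (1 − e^(−0.04·58))/4.15 = 0.2173
U = 0.8955 · 0.2173

0.1946


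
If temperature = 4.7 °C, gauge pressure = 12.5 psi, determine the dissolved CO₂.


vols = (P + 14.695)·(0.01821 + 0.09011·e^(−0.04·T))
vols = (12.5 + 14.695)·(0.01821 + 0.09011·e^(−0.04·4.7))

2.5258 volumes


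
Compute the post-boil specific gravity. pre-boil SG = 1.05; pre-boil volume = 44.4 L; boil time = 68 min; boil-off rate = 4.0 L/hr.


V_post = V_pre − rate·(t/60);  SG_post = 1 + (SG_pre−1)·V_pre/V_post
V_post = 44.4 − 4.0·(68/60) = 39.8667
SG_post = 1 + (1.05 − 1)·44.4/39.8667

1.0557


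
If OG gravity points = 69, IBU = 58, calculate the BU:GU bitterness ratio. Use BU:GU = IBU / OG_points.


BU:GU = 58 / 69

0.8406


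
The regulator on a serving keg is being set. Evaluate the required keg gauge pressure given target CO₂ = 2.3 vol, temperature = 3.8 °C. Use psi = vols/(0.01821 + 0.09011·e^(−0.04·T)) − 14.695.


psi = 2.3/(0.01821 + 0.09011·e^(−0.04·3.8)) − 14.695

9.3602 psi


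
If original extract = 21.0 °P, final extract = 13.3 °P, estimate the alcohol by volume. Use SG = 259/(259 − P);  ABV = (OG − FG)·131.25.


OG = 259/(259 − 21.0) = 1.0882
FG = 259/(259 − 13.3) = 1.0541
ABV = (1.0882 − 1.0541)·131.25

4.4762 % ABV


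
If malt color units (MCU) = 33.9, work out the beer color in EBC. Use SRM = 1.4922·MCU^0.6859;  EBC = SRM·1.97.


SRM = 1.4922·33.9^0.6859 = 16.7260
EBC = 16.7260·1.97

32.9501 EBC


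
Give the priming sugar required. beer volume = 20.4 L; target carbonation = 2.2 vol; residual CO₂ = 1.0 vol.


sugar = (target − residual)·4.0·V
sugar = (2.2 − 1.0)·4.0·20.4

97.9200 g


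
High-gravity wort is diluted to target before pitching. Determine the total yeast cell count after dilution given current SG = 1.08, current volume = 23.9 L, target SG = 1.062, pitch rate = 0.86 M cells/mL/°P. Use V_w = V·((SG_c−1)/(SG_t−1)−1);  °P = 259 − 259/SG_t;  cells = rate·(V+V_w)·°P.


V_w = 23.9·((1.08−1)/(1.062−1)−1) = 6.9387
V_final = 23.9 + 6.9387 = 30.8387
°P = 259 − 259/1.062 = 15.1205
cells = 0.86·30.8387·15.1205

401.0159 billion cells


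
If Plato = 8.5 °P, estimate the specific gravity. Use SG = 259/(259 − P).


SG = 259/(259 − 8.5)

1.0339


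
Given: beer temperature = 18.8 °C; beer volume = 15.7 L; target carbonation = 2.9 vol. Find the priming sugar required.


residual = 14.695·(0.01821 + 0.09011·e^(−0.04·T));  sugar = (target − residual)·4.0·V
residual = 14.695·(0.01821 + 0.09011·e^(−0.04·18.8)) = 0.8918
sugar = (2.9 − 0.8918)·4.0·15.7

126.1126 g


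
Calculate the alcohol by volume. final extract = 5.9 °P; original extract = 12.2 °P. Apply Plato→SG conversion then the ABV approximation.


SG = 259/(259 − P);  ABV = (OG − FG)·131.25
OG = 259/(259 − 12.2) = 1.0494
FG = 259/(259 − 5.9) = 1.0233
ABV = (1.0494 − 1.0233)·131.25

3.4285 % ABV


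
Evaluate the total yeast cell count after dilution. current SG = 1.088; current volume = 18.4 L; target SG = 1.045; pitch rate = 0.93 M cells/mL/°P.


V_w = V·((SG_c−1)/(SG_t−1)−1);  °P = 259 − 259/SG_t;  cells = rate·(V+V_w)·°P
V_w = 18.4·((1.088−1)/(1.045−1)−1) = 17.5822
V_final = 18.4 + 17.5822 = 35.9822
°P = 259 − 259/1.045 = 11.1531
cells = 0.93·35.9822·11.1531

373.2217 billion cells


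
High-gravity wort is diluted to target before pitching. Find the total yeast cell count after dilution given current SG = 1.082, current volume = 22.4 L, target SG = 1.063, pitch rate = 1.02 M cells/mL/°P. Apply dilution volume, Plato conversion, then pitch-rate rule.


V_w = V·((SG_c−1)/(SG_t−1)−1);  °P = 259 − 259/SG_t;  cells = rate·(V+V_w)·°P
V_w = 22.4·((1.082−1)/(1.063−1)−1) = 6.7556
V_final = 22.4 + 6.7556 = 29.1556
°P = 259 − 259/1.063 = 15.3500
cells = 1.02·29.1556·15.3500

456.4871 billion cells


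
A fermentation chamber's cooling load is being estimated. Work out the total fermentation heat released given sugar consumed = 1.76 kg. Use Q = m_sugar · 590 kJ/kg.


Q = 1.76 · 590

1038.4000 kJ


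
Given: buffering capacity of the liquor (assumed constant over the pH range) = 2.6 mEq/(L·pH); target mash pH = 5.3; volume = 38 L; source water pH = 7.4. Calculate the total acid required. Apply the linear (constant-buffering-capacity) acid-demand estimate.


acid = buffering capacity · (pH_source − pH_target) · V
acid = 2.6 · (7.4 − 5.3) · 38

207.4800 mEq


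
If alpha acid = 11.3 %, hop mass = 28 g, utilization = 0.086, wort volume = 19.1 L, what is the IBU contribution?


IBU = (α/100)·mass·U·1000 / V
IBU = (11.3/100)·28·0.086·1000 / 19.1

14.2463 IBU


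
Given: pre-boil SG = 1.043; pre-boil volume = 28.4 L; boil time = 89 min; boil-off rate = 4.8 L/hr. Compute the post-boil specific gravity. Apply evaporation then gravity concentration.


V_post = V_pre − rate·(t/60);  SG_post = 1 + (SG_pre−1)·V_pre/V_post
V_post = 28.4 − 4.8·(89/60) = 21.2800
SG_post = 1 + (1.043 − 1)·28.4/21.2800

1.0574


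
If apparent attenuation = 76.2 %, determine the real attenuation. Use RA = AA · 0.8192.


RA = 76.2 · 0.8192

62.4230 %


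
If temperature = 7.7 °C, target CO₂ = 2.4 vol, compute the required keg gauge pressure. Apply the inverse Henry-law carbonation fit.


psi = vols/(0.01821 + 0.09011·e^(−0.04·T)) − 14.695
psi = 2.4/(0.01821 + 0.09011·e^(−0.04·7.7)) − 14.695

13.7298 psi


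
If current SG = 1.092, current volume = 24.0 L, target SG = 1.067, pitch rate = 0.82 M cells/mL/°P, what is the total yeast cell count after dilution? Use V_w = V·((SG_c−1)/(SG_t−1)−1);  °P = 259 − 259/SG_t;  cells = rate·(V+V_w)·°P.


V_w = 24.0·((1.092−1)/(1.067−1)−1) = 8.9552
V_final = 24.0 + 8.9552 = 32.9552
°P = 259 − 259/1.067 = 16.2634
cells = 0.82·32.9552·16.2634

439.4893 billion cells


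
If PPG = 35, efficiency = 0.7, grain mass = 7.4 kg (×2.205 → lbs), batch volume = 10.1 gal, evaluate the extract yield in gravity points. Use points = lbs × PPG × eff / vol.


lbs = 7.4 × 2.205 = 16.3170
points = 16.3170 × 35 × 0.7 / 10.1

39.5808 points


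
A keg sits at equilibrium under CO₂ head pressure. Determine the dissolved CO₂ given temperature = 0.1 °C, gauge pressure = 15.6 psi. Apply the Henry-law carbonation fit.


vols = (P + 14.695)·(0.01821 + 0.09011·e^(−0.04·T))
vols = (15.6 + 14.695)·(0.01821 + 0.09011·e^(−0.04·0.1))

3.2707 volumes


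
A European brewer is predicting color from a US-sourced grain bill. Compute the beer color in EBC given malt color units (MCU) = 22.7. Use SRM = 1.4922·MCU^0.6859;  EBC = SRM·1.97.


SRM = 1.4922·22.7^0.6859 = 12.7036
EBC = 12.7036·1.97

25.0260 EBC


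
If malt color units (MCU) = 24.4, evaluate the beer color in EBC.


SRM = 1.4922·MCU^0.6859;  EBC = SRM·1.97
SRM = 1.4922·24.4^0.6859 = 13.3487
EBC = 13.3487·1.97

26.2969 EBC


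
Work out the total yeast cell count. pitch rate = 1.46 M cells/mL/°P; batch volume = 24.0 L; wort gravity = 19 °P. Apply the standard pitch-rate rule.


cells (billions) = rate · V_L · °P
cells = 1.46 · 24.0 · 19

665.7600 billion cells


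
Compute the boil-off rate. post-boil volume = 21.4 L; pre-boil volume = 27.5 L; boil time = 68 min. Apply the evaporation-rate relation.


rate = (V_pre − V_post) / (t_min/60)
rate = (27.5 − 21.4) / (68/60)

5.3824 L/hr


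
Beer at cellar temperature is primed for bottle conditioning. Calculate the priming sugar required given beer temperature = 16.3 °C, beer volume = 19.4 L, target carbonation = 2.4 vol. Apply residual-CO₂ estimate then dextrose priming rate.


residual = 14.695·(0.01821 + 0.09011·e^(−0.04·T));  sugar = (target − residual)·4.0·V
residual = 14.695·(0.01821 + 0.09011·e^(−0.04·16.3)) = 0.9575
sugar = (2.4 − 0.9575)·4.0·19.4

111.9388 g


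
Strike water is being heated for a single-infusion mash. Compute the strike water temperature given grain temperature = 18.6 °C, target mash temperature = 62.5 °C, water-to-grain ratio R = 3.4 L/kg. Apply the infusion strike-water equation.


T_strike = (0.41/R)·(T_mash − T_grain) + T_mash
T_strike = (0.41/3.4)·(62.5 − 18.6) + 62.5

67.7938 °C


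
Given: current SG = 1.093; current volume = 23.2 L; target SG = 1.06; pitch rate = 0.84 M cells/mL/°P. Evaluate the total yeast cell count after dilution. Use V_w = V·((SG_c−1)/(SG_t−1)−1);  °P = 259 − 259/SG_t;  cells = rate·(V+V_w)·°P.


V_w = 23.2·((1.093−1)/(1.06−1)−1) = 12.7600
V_final = 23.2 + 12.7600 = 35.9600
°P = 259 − 259/1.06 = 14.6604
cells = 0.84·35.9600·14.6604

442.8372 billion cells


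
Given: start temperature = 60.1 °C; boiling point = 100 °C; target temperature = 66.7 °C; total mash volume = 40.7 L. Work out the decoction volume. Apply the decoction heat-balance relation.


V_dec = V_total·(T_target − T_start)/(T_boil − T_start)
V_dec = 40.7·(66.7 − 60.1)/(100 − 60.1)

6.7323 L


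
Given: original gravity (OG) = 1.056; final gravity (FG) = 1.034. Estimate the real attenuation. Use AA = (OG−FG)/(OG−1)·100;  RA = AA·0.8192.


AA = (1.056 − 1.034)/(1.056 − 1)·100 = 39.2857
RA = 39.2857·0.8192

32.1829 %
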